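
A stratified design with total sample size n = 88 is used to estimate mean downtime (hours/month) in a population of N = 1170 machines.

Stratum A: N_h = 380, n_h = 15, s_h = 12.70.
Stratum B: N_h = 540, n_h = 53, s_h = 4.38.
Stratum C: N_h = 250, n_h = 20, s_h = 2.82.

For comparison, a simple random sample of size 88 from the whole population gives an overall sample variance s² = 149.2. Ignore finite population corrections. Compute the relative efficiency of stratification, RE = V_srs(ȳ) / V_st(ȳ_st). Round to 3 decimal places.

V̂(ȳ_st) = Σ W_h² s_h²/n_h, with W_h = N_h/N and N = 1170:
  stratum A: (380/1170)²·12.70²/15 = 1.13426
  stratum B: (540/1170)²·4.38²/53 = 0.077106
  stratum C: (250/1170)²·2.82²/20 = 0.0181542
V_st = 1.22952
V_srs = s²/n = 149.2/88 = 1.69545
Relative efficiency = V_srs / V_st = 1.69545/1.22952 = 1.3790

RE ≈ 1.379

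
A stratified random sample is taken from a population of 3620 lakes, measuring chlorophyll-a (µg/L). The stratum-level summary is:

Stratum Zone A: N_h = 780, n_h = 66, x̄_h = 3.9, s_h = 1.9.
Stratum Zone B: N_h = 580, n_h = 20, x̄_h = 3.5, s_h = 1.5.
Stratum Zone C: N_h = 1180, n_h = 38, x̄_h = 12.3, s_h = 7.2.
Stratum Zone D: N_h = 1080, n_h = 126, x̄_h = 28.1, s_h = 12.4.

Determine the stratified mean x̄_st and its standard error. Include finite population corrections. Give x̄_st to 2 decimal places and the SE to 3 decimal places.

x̄_st = Σ W_h x̄_h = (780·3.9 + 580·3.5 + 1180·12.3 + 1080·28.1)/3620 = 13.79392
V̂(x̄_st) = Σ W_h² (1 − n_h/N_h) s_h²/n_h, with W_h = N_h/N and N = 3620:
  stratum Zone A: (780/3620)²·(1 − 66/780)·1.9²/66 = 0.00232455
  stratum Zone B: (580/3620)²·(1 − 20/580)·1.5²/20 = 0.00278838
  stratum Zone C: (1180/3620)²·(1 − 38/1180)·7.2²/38 = 0.140285
  stratum Zone D: (1080/3620)²·(1 − 126/1080)·12.4²/126 = 0.0959462
V̂(x̄_st) = 0.241344
SE(x̄_st) = √0.241344 = 0.491268

x̄_st ≈ 13.79, SE ≈ 0.491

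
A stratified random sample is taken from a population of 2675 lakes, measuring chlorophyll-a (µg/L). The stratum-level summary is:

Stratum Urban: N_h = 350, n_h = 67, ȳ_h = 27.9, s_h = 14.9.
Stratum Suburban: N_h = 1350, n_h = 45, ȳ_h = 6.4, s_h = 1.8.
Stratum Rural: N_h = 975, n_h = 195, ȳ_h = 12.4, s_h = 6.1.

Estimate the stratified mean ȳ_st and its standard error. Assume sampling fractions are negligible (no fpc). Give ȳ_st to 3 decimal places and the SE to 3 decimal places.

ȳ_st ≈ 11.400, SE ≈ 0.317

ȳ_st = Σ W_h ȳ_h = (350·27.9 + 1350·6.4 + 975·12.4)/2675 = 11.40000
V̂(ȳ_st) = Σ W_h² s_h²/n_h, with W_h = N_h/N and N = 2675:
  stratum Urban: (350/2675)²·14.9²/67 = 0.0567265
  stratum Suburban: (1350/2675)²·1.8²/45 = 0.018338
  stratum Rural: (975/2675)²·6.1²/195 = 0.0253505
V̂(ȳ_st) = 0.100415
SE(ȳ_st) = √0.100415 = 0.316883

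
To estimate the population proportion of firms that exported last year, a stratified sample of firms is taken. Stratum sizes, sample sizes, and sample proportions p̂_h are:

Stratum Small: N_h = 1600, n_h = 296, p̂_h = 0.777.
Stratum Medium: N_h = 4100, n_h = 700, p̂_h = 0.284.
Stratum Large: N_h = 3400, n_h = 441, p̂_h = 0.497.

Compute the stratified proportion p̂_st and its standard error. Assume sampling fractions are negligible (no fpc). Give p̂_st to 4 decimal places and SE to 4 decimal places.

p̂_st ≈ 0.4503, SE ≈ 0.0125

N = 9100; stratum weights W_h = N_h/N.
p̂_st = Σ W_h p̂_h = (1600·0.777 + 4100·0.284 + 3400·0.497)/9100 = 0.45026
V̂(p̂_st) = Σ W_h² p̂_h(1−p̂_h)/(n_h−1):
  stratum Small: (1600/9100)²·0.777·0.223/295 = 1.81577e-05
  stratum Medium: (4100/9100)²·0.284·0.716/699 = 5.90526e-05
  stratum Large: (3400/9100)²·0.497·0.503/440 = 7.93134e-05
V̂(p̂_st) = 0.000156524; SE = √V̂ = 0.0125109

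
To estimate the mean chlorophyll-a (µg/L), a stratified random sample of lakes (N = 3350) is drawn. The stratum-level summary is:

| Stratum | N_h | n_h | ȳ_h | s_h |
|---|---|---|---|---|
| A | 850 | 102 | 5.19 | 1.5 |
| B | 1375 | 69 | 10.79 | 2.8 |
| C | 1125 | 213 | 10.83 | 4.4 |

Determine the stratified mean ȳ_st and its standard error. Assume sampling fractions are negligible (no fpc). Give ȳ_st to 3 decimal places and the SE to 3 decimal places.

ȳ_st = Σ W_h ȳ_h = (850·5.19 + 1375·10.79 + 1125·10.83)/3350 = 9.38254
V̂(ȳ_st) = Σ W_h² s_h²/n_h, with W_h = N_h/N and N = 3350:
  stratum A: (850/3350)²·1.5²/102 = 0.00142014
  stratum B: (1375/3350)²·2.8²/69 = 0.0191418
  stratum C: (1125/3350)²·4.4²/213 = 0.0102504
V̂(ȳ_st) = 0.0308123
SE(ȳ_st) = √0.0308123 = 0.175534

ȳ_st ≈ 9.383, SE ≈ 0.176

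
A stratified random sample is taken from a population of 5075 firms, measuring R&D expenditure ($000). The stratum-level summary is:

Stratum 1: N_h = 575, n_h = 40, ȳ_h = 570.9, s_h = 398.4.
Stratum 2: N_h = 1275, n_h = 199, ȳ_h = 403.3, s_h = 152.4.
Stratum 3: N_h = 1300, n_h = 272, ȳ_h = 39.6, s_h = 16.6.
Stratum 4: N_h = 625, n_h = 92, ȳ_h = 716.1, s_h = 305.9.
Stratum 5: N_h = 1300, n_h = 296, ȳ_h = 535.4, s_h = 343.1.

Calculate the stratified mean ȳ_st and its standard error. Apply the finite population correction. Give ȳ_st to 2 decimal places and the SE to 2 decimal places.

ȳ_st ≈ 401.49, SE ≈ 9.33

ȳ_st = Σ W_h ȳ_h = (575·570.9 + 1275·403.3 + 1300·39.6 + 625·716.1 + 1300·535.4)/5075 = 401.48522
V̂(ȳ_st) = Σ W_h² (1 − n_h/N_h) s_h²/n_h, with W_h = N_h/N and N = 5075:
  stratum 1: (575/5075)²·(1 − 40/575)·398.4²/40 = 47.3945
  stratum 2: (1275/5075)²·(1 − 199/1275)·152.4²/199 = 6.2168
  stratum 3: (1300/5075)²·(1 − 272/1300)·16.6²/272 = 0.0525668
  stratum 4: (625/5075)²·(1 − 92/625)·305.9²/92 = 13.1555
  stratum 5: (1300/5075)²·(1 − 296/1300)·343.1²/296 = 20.1537
V̂(ȳ_st) = 86.9731
SE(ȳ_st) = √86.9731 = 9.32593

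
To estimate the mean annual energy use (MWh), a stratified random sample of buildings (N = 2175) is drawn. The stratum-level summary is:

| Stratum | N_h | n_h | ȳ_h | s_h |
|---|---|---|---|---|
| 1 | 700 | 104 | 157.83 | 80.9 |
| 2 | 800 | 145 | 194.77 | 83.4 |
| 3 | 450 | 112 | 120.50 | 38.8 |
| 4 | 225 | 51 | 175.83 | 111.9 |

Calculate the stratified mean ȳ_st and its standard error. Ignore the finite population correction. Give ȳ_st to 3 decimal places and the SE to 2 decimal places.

ȳ_st = Σ W_h ȳ_h = (700·157.83 + 800·194.77 + 450·120.50 + 225·175.83)/2175 = 165.55575
V̂(ȳ_st) = Σ W_h² s_h²/n_h, with W_h = N_h/N and N = 2175:
  stratum 1: (700/2175)²·80.9²/104 = 6.5184
  stratum 2: (800/2175)²·83.4²/145 = 6.48971
  stratum 3: (450/2175)²·38.8²/112 = 0.575376
  stratum 4: (225/2175)²·111.9²/51 = 2.62746
V̂(ȳ_st) = 16.211
SE(ȳ_st) = √16.211 = 4.02628

ȳ_st ≈ 165.556, SE ≈ 4.03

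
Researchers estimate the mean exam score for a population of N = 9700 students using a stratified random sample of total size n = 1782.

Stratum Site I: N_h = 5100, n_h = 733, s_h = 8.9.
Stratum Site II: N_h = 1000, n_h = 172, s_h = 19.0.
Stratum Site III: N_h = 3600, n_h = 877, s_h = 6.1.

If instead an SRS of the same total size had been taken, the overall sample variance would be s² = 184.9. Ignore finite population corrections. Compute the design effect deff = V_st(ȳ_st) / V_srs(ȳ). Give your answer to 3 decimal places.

V̂(ȳ_st) = Σ W_h² s_h²/n_h, with W_h = N_h/N and N = 9700:
  stratum Site I: (5100/9700)²·8.9²/733 = 0.0298726
  stratum Site II: (1000/9700)²·19.0²/172 = 0.0223067
  stratum Site III: (3600/9700)²·6.1²/877 = 0.00584415
V_st = 0.0580234
V_srs = s²/n = 184.9/1782 = 0.10376
deff = V_st / V_srs = 0.0580234/0.10376 = 0.5592

deff ≈ 0.559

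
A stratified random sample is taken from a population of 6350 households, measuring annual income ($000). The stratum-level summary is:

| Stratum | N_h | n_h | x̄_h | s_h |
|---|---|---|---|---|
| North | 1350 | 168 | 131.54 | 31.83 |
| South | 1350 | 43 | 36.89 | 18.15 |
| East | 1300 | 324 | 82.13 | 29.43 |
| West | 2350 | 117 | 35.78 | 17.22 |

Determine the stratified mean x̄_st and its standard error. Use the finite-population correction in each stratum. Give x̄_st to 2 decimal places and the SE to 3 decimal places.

x̄_st ≈ 65.86, SE ≈ 0.994

x̄_st = Σ W_h x̄_h = (1350·131.54 + 1350·36.89 + 1300·82.13 + 2350·35.78)/6350 = 65.86339
V̂(x̄_st) = Σ W_h² (1 − n_h/N_h) s_h²/n_h, with W_h = N_h/N and N = 6350:
  stratum North: (1350/6350)²·(1 − 168/1350)·31.83²/168 = 0.238653
  stratum South: (1350/6350)²·(1 − 43/1350)·18.15²/43 = 0.335233
  stratum East: (1300/6350)²·(1 − 324/1300)·29.43²/324 = 0.0841165
  stratum West: (2350/6350)²·(1 − 117/2350)·17.22²/117 = 0.32983
V̂(x̄_st) = 0.987833
SE(x̄_st) = √0.987833 = 0.993898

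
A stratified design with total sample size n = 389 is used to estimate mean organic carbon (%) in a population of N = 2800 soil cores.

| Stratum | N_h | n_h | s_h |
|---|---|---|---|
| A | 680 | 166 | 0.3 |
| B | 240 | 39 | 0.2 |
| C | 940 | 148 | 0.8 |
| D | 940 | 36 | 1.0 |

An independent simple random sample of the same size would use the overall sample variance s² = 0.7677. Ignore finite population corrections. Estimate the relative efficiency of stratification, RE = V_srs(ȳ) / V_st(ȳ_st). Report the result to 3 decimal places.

V̂(ȳ_st) = Σ W_h² s_h²/n_h, with W_h = N_h/N and N = 2800:
  stratum A: (680/2800)²·0.3²/166 = 3.19769e-05
  stratum B: (240/2800)²·0.2²/39 = 7.53532e-06
  stratum C: (940/2800)²·0.8²/148 = 0.000487369
  stratum D: (940/2800)²·1.0²/36 = 0.00313067
V_st = 0.00365755
V_srs = s²/n = 0.7677/389 = 0.00197352
Relative efficiency = V_srs / V_st = 0.00197352/0.00365755 = 0.5396

RE ≈ 0.540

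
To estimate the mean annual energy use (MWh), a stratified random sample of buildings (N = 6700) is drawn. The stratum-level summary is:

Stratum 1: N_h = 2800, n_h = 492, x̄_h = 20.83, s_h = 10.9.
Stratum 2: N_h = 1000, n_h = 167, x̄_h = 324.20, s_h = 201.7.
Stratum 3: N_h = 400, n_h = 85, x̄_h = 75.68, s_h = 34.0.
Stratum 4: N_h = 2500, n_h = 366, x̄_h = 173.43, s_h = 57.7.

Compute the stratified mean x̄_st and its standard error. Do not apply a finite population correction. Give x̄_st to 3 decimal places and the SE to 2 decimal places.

x̄_st = Σ W_h x̄_h = (2800·20.83 + 1000·324.20 + 400·75.68 + 2500·173.43)/6700 = 126.32403
V̂(x̄_st) = Σ W_h² s_h²/n_h, with W_h = N_h/N and N = 6700:
  stratum 1: (2800/6700)²·10.9²/492 = 0.0421749
  stratum 2: (1000/6700)²·201.7²/167 = 5.42682
  stratum 3: (400/6700)²·34.0²/85 = 0.048474
  stratum 4: (2500/6700)²·57.7²/366 = 1.26649
V̂(x̄_st) = 6.78396
SE(x̄_st) = √6.78396 = 2.6046

x̄_st ≈ 126.324, SE ≈ 2.60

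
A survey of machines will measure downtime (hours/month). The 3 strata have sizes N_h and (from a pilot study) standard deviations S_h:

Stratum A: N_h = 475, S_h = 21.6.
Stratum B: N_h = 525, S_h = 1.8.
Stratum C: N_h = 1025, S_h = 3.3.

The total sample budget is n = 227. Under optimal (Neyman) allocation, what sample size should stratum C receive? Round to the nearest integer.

53

Neyman allocation: n_h = n · N_h S_h / Σ N_i S_i, with n = 227.
  stratum A: N_h·S_h = 475·21.6 = 10260.00
  stratum B: N_h·S_h = 525·1.8 = 945.00
  stratum C: N_h·S_h = 1025·3.3 = 3382.50
Σ N_h S_h = 14587.50
n for stratum C = 227·3382.50/14587.50 = 52.636 → 53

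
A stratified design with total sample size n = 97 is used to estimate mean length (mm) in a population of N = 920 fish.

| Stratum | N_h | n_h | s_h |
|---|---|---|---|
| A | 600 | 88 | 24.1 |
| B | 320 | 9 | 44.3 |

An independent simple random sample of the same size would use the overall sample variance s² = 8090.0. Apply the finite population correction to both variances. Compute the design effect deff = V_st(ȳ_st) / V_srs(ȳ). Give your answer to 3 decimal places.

deff ≈ 0.376

V̂(ȳ_st) = Σ W_h² (1 − n_h/N_h) s_h²/n_h, with W_h = N_h/N and N = 920:
  stratum A: (600/920)²·(1 − 88/600)·24.1²/88 = 2.3955
  stratum B: (320/920)²·(1 − 9/320)·44.3²/9 = 25.6389
V_st = 28.0344
V_srs = (1 − 97/920)·8090.0/97 = 74.6086
deff = V_st / V_srs = 28.0344/74.6086 = 0.3758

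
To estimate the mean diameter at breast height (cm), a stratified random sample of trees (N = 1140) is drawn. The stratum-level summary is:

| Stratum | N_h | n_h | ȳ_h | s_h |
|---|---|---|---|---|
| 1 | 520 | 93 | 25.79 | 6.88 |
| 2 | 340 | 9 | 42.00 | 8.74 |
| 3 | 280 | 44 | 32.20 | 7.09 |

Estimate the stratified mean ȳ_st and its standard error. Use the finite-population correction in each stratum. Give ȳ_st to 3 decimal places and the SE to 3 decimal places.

ȳ_st ≈ 32.199, SE ≈ 0.938

ȳ_st = Σ W_h ȳ_h = (520·25.79 + 340·42.00 + 280·32.20)/1140 = 32.19895
V̂(ȳ_st) = Σ W_h² (1 − n_h/N_h) s_h²/n_h, with W_h = N_h/N and N = 1140:
  stratum 1: (520/1140)²·(1 − 93/520)·6.88²/93 = 0.0869592
  stratum 2: (340/1140)²·(1 − 9/340)·8.74²/9 = 0.734983
  stratum 3: (280/1140)²·(1 − 44/280)·7.09²/44 = 0.0580898
V̂(ȳ_st) = 0.880032
SE(ȳ_st) = √0.880032 = 0.9381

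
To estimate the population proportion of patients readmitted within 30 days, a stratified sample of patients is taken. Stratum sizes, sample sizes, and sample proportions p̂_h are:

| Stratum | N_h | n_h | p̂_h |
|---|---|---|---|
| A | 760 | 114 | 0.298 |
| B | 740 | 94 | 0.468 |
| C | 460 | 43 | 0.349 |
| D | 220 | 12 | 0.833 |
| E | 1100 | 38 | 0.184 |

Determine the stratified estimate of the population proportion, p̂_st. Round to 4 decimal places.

p̂_st ≈ 0.3412

N = 3280; stratum weights W_h = N_h/N.
p̂_st = Σ W_h p̂_h = (760·0.298 + 740·0.468 + 460·0.349 + 220·0.833 + 1100·0.184)/3280 = 0.34116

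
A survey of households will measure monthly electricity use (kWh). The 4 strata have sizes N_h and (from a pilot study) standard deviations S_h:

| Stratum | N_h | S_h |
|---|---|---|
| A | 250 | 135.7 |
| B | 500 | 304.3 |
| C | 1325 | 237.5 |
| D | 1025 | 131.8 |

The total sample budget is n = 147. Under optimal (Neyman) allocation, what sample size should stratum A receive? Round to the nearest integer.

Neyman allocation: n_h = n · N_h S_h / Σ N_i S_i, with n = 147.
  stratum A: N_h·S_h = 250·135.7 = 33925.00
  stratum B: N_h·S_h = 500·304.3 = 152150.00
  stratum C: N_h·S_h = 1325·237.5 = 314687.50
  stratum D: N_h·S_h = 1025·131.8 = 135095.00
Σ N_h S_h = 635857.50
n for stratum A = 147·33925.00/635857.50 = 7.843 → 8

8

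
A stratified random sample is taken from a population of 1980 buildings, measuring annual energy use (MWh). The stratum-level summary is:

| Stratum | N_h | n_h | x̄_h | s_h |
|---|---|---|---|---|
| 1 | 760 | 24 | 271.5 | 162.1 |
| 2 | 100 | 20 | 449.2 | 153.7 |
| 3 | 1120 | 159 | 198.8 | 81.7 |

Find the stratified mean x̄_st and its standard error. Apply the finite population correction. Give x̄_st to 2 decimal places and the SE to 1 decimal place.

x̄_st = Σ W_h x̄_h = (760·271.5 + 100·449.2 + 1120·198.8)/1980 = 239.35152
V̂(x̄_st) = Σ W_h² (1 − n_h/N_h) s_h²/n_h, with W_h = N_h/N and N = 1980:
  stratum 1: (760/1980)²·(1 − 24/760)·162.1²/24 = 156.213
  stratum 2: (100/1980)²·(1 − 20/100)·153.7²/20 = 2.41033
  stratum 3: (1120/1980)²·(1 − 159/1120)·81.7²/159 = 11.5255
V̂(x̄_st) = 170.148
SE(x̄_st) = √170.148 = 13.0441

x̄_st ≈ 239.35, SE ≈ 13.0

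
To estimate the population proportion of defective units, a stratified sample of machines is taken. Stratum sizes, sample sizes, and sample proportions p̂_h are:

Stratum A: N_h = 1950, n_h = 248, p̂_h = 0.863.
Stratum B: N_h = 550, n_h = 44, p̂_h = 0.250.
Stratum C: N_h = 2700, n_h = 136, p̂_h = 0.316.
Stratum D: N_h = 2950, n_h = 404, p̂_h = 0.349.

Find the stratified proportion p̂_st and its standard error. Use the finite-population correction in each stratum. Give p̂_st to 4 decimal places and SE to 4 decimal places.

p̂_st ≈ 0.4544, SE ≈ 0.0165

N = 8150; stratum weights W_h = N_h/N.
p̂_st = Σ W_h p̂_h = (1950·0.863 + 550·0.250 + 2700·0.316 + 2950·0.349)/8150 = 0.45437
V̂(p̂_st) = Σ W_h² (1 − n_h/N_h) p̂_h(1−p̂_h)/(n_h−1):
  stratum A: (1950/8150)²·(1 − 248/1950)·0.863·0.137/247 = 2.39174e-05
  stratum B: (550/8150)²·(1 − 44/550)·0.250·0.750/43 = 1.82697e-05
  stratum C: (2700/8150)²·(1 − 136/2700)·0.316·0.684/135 = 0.000166869
  stratum D: (2950/8150)²·(1 − 404/2950)·0.349·0.651/403 = 6.3748e-05
V̂(p̂_st) = 0.000272804; SE = √V̂ = 0.0165168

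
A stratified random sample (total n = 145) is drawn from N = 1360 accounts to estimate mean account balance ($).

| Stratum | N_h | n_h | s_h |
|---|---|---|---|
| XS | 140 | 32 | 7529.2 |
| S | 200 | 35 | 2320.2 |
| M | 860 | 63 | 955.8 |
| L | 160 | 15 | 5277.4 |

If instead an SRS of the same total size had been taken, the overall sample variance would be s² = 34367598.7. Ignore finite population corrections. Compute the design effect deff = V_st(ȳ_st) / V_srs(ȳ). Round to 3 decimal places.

deff ≈ 0.226

V̂(ȳ_st) = Σ W_h² s_h²/n_h, with W_h = N_h/N and N = 1360:
  stratum XS: (140/1360)²·7529.2²/32 = 18772.7
  stratum S: (200/1360)²·2320.2²/35 = 3326.33
  stratum M: (860/1360)²·955.8²/63 = 5798.46
  stratum L: (160/1360)²·5277.4²/15 = 25698.7
V_st = 53596.1
V_srs = s²/n = 34367598.7/145 = 237018
deff = V_st / V_srs = 53596.1/237018 = 0.2261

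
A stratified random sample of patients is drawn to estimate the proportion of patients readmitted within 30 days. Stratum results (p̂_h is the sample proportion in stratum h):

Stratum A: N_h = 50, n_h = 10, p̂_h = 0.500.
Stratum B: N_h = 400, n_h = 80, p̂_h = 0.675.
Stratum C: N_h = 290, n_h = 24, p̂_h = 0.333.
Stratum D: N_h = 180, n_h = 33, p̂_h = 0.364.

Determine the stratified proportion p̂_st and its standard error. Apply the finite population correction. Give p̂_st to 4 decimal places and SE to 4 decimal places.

p̂_st ≈ 0.4968, SE ≈ 0.0399

N = 920; stratum weights W_h = N_h/N.
p̂_st = Σ W_h p̂_h = (50·0.500 + 400·0.675 + 290·0.333 + 180·0.364)/920 = 0.49684
V̂(p̂_st) = Σ W_h² (1 − n_h/N_h) p̂_h(1−p̂_h)/(n_h−1):
  stratum A: (50/920)²·(1 − 10/50)·0.500·0.500/9 = 6.56375e-05
  stratum B: (400/920)²·(1 − 80/400)·0.675·0.325/79 = 0.000419947
  stratum C: (290/920)²·(1 − 24/290)·0.333·0.667/23 = 0.000880129
  stratum D: (180/920)²·(1 − 33/180)·0.364·0.636/32 = 0.000226164
V̂(p̂_st) = 0.00159188; SE = √V̂ = 0.0398983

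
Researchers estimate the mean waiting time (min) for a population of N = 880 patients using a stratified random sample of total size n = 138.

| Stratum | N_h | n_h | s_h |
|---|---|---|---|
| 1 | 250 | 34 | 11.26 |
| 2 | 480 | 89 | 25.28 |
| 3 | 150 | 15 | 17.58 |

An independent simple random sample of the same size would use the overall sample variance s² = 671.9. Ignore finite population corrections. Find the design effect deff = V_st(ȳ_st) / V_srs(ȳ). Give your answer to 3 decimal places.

V̂(ȳ_st) = Σ W_h² s_h²/n_h, with W_h = N_h/N and N = 880:
  stratum 1: (250/880)²·11.26²/34 = 0.300963
  stratum 2: (480/880)²·25.28²/89 = 2.13639
  stratum 3: (150/880)²·17.58²/15 = 0.598637
V_st = 3.03599
V_srs = s²/n = 671.9/138 = 4.86884
deff = V_st / V_srs = 3.03599/4.86884 = 0.6236

deff ≈ 0.624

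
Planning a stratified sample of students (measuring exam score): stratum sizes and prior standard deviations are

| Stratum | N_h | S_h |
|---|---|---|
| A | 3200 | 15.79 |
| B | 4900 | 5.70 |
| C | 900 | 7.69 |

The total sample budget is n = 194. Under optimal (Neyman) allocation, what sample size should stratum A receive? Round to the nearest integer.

Neyman allocation: n_h = n · N_h S_h / Σ N_i S_i, with n = 194.
  stratum A: N_h·S_h = 3200·15.79 = 50528.00
  stratum B: N_h·S_h = 4900·5.70 = 27930.00
  stratum C: N_h·S_h = 900·7.69 = 6921.00
Σ N_h S_h = 85379.00
n for stratum A = 194·50528.00/85379.00 = 114.811 → 115

115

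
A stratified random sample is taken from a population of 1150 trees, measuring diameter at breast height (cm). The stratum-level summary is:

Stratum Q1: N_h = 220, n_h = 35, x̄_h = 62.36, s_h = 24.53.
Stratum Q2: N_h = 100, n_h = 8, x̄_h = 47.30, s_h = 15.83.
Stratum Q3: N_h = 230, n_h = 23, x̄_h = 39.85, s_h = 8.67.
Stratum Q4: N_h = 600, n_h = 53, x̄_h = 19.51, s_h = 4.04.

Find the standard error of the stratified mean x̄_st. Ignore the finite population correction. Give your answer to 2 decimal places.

SE(x̄_st) ≈ 1.04

V̂(x̄_st) = Σ W_h² s_h²/n_h, with W_h = N_h/N and N = 1150:
  stratum Q1: (220/1150)²·24.53²/35 = 0.629183
  stratum Q2: (100/1150)²·15.83²/8 = 0.236852
  stratum Q3: (230/1150)²·8.67²/23 = 0.130729
  stratum Q4: (600/1150)²·4.04²/53 = 0.0838289
V̂(x̄_st) = 1.08059
SE(x̄_st) = √1.08059 = 1.03952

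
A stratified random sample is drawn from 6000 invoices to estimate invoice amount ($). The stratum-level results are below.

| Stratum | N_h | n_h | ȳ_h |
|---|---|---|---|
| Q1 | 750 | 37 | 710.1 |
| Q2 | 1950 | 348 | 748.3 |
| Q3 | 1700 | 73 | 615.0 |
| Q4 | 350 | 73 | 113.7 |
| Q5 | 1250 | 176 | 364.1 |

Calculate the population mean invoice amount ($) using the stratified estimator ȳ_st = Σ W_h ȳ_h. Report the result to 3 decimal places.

N = Σ N_h = 6000. Stratum weights W_h = N_h/N.
ȳ_st = (750·710.1 + 1950·748.3 + 1700·615.0 + 350·113.7 + 1250·364.1) / 6000 = 588.69667

ȳ_st ≈ 588.697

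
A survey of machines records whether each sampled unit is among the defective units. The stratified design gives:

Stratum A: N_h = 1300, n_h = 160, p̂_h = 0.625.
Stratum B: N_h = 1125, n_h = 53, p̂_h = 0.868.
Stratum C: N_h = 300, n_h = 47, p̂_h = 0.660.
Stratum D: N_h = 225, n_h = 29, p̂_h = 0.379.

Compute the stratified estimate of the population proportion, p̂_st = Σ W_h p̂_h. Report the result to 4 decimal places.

N = 2950; stratum weights W_h = N_h/N.
p̂_st = Σ W_h p̂_h = (1300·0.625 + 1125·0.868 + 300·0.660 + 225·0.379)/2950 = 0.70247

p̂_st ≈ 0.7025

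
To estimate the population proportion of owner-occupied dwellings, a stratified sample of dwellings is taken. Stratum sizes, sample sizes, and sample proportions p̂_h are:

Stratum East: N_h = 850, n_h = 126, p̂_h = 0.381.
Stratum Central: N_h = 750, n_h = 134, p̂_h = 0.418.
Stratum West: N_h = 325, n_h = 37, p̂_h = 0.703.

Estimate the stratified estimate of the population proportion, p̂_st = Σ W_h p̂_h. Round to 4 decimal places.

N = 1925; stratum weights W_h = N_h/N.
p̂_st = Σ W_h p̂_h = (850·0.381 + 750·0.418 + 325·0.703)/1925 = 0.44978

p̂_st ≈ 0.4498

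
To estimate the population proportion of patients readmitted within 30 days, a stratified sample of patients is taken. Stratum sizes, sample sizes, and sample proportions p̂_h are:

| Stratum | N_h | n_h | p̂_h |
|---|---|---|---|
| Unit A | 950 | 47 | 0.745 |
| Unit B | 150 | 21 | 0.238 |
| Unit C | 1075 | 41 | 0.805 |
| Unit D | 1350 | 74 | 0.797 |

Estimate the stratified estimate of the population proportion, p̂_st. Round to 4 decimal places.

N = 3525; stratum weights W_h = N_h/N.
p̂_st = Σ W_h p̂_h = (950·0.745 + 150·0.238 + 1075·0.805 + 1350·0.797)/3525 = 0.76164

p̂_st ≈ 0.7616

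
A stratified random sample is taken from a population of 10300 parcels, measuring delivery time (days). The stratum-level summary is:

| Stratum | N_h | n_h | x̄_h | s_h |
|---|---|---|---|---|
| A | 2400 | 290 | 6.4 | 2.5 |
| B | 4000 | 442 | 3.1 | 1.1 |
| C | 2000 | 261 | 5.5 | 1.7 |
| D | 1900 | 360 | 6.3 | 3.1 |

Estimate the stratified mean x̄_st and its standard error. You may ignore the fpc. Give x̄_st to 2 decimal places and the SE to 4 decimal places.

x̄_st ≈ 4.93, SE ≈ 0.0539

x̄_st = Σ W_h x̄_h = (2400·6.4 + 4000·3.1 + 2000·5.5 + 1900·6.3)/10300 = 4.92524
V̂(x̄_st) = Σ W_h² s_h²/n_h, with W_h = N_h/N and N = 10300:
  stratum A: (2400/10300)²·2.5²/290 = 0.00117012
  stratum B: (4000/10300)²·1.1²/442 = 0.000412866
  stratum C: (2000/10300)²·1.7²/261 = 0.000417487
  stratum D: (1900/10300)²·3.1²/360 = 0.000908351
V̂(x̄_st) = 0.00290882
SE(x̄_st) = √0.00290882 = 0.0539335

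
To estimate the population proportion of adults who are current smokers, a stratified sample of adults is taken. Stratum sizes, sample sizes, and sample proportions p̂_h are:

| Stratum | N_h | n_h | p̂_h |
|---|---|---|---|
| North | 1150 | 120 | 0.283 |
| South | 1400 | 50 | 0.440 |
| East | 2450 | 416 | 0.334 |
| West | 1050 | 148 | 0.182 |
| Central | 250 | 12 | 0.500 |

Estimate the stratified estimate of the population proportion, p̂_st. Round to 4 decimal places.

p̂_st ≈ 0.3295

N = 6300; stratum weights W_h = N_h/N.
p̂_st = Σ W_h p̂_h = (1150·0.283 + 1400·0.440 + 2450·0.334 + 1050·0.182 + 250·0.500)/6300 = 0.32950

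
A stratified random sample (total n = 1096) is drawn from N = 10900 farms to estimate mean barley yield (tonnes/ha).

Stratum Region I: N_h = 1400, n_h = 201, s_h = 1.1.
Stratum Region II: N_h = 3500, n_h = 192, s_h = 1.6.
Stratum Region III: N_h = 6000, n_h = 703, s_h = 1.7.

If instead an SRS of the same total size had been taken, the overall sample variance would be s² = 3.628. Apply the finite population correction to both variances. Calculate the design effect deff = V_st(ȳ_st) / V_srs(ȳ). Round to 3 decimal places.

V̂(ȳ_st) = Σ W_h² (1 − n_h/N_h) s_h²/n_h, with W_h = N_h/N and N = 10900:
  stratum Region I: (1400/10900)²·(1 − 201/1400)·1.1²/201 = 8.50518e-05
  stratum Region II: (3500/10900)²·(1 − 192/3500)·1.6²/192 = 0.00129933
  stratum Region III: (6000/10900)²·(1 − 703/6000)·1.7²/703 = 0.00109969
V_st = 0.00248407
V_srs = (1 − 1096/10900)·3.628/1096 = 0.00297737
deff = V_st / V_srs = 0.00248407/0.00297737 = 0.8343

deff ≈ 0.834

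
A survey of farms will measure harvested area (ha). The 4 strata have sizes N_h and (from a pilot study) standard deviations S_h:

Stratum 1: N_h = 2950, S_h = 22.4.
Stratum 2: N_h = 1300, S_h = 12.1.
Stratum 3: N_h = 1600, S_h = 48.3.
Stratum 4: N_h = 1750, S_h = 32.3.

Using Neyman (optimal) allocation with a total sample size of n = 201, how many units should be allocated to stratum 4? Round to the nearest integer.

53

Neyman allocation: n_h = n · N_h S_h / Σ N_i S_i, with n = 201.
  stratum 1: N_h·S_h = 2950·22.4 = 66080.00
  stratum 2: N_h·S_h = 1300·12.1 = 15730.00
  stratum 3: N_h·S_h = 1600·48.3 = 77280.00
  stratum 4: N_h·S_h = 1750·32.3 = 56525.00
Σ N_h S_h = 215615.00
n for stratum 4 = 201·56525.00/215615.00 = 52.694 → 53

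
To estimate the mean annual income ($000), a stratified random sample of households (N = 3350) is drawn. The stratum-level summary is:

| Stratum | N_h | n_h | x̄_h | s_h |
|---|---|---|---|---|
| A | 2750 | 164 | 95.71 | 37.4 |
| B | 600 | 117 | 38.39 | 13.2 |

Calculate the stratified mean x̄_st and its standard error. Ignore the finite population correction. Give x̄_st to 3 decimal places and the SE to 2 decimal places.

x̄_st = Σ W_h x̄_h = (2750·95.71 + 600·38.39)/3350 = 85.44373
V̂(x̄_st) = Σ W_h² s_h²/n_h, with W_h = N_h/N and N = 3350:
  stratum A: (2750/3350)²·37.4²/164 = 5.74745
  stratum B: (600/3350)²·13.2²/117 = 0.0477722
V̂(x̄_st) = 5.79522
SE(x̄_st) = √5.79522 = 2.40733

x̄_st ≈ 85.444, SE ≈ 2.41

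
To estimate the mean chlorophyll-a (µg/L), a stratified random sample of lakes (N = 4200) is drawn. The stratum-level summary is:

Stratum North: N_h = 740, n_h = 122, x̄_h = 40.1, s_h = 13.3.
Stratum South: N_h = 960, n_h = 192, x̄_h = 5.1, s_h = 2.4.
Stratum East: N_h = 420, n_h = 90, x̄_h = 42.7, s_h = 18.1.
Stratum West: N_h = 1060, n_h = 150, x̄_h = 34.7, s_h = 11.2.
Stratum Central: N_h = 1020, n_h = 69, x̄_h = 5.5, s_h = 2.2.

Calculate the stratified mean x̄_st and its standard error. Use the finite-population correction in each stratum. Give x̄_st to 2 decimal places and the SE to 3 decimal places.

x̄_st ≈ 22.59, SE ≈ 0.342

x̄_st = Σ W_h x̄_h = (740·40.1 + 960·5.1 + 420·42.7 + 1060·34.7 + 1020·5.5)/4200 = 22.59429
V̂(x̄_st) = Σ W_h² (1 − n_h/N_h) s_h²/n_h, with W_h = N_h/N and N = 4200:
  stratum North: (740/4200)²·(1 − 122/740)·13.3²/122 = 0.0375894
  stratum South: (960/4200)²·(1 − 192/960)·2.4²/192 = 0.00125388
  stratum East: (420/4200)²·(1 − 90/420)·18.1²/90 = 0.0286009
  stratum West: (1060/4200)²·(1 − 150/1060)·11.2²/150 = 0.0457292
  stratum Central: (1020/4200)²·(1 − 69/1020)·2.2²/69 = 0.00385726
V̂(x̄_st) = 0.117031
SE(x̄_st) = √0.117031 = 0.342097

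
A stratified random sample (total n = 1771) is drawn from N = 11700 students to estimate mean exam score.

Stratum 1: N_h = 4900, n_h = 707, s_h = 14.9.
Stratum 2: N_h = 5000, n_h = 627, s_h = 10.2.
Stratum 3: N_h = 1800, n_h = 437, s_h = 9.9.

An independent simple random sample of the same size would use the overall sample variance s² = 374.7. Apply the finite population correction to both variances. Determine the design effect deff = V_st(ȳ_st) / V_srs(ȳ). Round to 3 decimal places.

V̂(ȳ_st) = Σ W_h² (1 − n_h/N_h) s_h²/n_h, with W_h = N_h/N and N = 11700:
  stratum 1: (4900/11700)²·(1 − 707/4900)·14.9²/707 = 0.0471305
  stratum 2: (5000/11700)²·(1 − 627/5000)·10.2²/627 = 0.0265039
  stratum 3: (1800/11700)²·(1 − 437/1800)·9.9²/437 = 0.00401963
V_st = 0.0776541
V_srs = (1 − 1771/11700)·374.7/1771 = 0.17955
deff = V_st / V_srs = 0.0776541/0.17955 = 0.4325

deff ≈ 0.432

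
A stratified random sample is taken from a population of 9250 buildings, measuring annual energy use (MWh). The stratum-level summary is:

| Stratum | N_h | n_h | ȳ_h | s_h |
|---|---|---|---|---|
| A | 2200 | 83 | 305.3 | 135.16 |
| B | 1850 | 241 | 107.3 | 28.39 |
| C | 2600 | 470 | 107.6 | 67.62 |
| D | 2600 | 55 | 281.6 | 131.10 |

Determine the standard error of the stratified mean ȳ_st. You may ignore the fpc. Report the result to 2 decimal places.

V̂(ȳ_st) = Σ W_h² s_h²/n_h, with W_h = N_h/N and N = 9250:
  stratum A: (2200/9250)²·135.16²/83 = 12.4503
  stratum B: (1850/9250)²·28.39²/241 = 0.133775
  stratum C: (2600/9250)²·67.62²/470 = 0.768627
  stratum D: (2600/9250)²·131.10²/55 = 24.6891
V̂(ȳ_st) = 38.0418
SE(ȳ_st) = √38.0418 = 6.16781

SE(ȳ_st) ≈ 6.17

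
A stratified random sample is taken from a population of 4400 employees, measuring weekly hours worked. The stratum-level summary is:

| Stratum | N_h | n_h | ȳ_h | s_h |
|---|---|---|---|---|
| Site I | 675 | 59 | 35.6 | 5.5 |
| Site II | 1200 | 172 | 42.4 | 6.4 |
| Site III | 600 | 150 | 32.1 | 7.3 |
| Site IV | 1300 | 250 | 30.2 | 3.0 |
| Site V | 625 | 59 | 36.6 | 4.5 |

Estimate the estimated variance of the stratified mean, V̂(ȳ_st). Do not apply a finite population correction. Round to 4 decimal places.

V̂(ȳ_st) = Σ W_h² s_h²/n_h, with W_h = N_h/N and N = 4400:
  stratum Site I: (675/4400)²·5.5²/59 = 0.0120663
  stratum Site II: (1200/4400)²·6.4²/172 = 0.0177129
  stratum Site III: (600/4400)²·7.3²/150 = 0.0066062
  stratum Site IV: (1300/4400)²·3.0²/250 = 0.00314256
  stratum Site V: (625/4400)²·4.5²/59 = 0.00692513
V̂(ȳ_st) = 0.0464531

V̂(ȳ_st) ≈ 0.0465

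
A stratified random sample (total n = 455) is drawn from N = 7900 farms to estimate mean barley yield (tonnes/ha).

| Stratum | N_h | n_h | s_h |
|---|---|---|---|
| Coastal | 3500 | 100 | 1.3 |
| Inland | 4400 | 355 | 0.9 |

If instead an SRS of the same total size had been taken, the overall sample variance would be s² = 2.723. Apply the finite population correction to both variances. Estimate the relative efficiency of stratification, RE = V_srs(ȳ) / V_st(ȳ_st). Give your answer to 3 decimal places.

V̂(ȳ_st) = Σ W_h² (1 − n_h/N_h) s_h²/n_h, with W_h = N_h/N and N = 7900:
  stratum Coastal: (3500/7900)²·(1 − 100/3500)·1.3²/100 = 0.0032224
  stratum Inland: (4400/7900)²·(1 − 355/4400)·0.9²/355 = 0.000650689
V_st = 0.00387309
V_srs = (1 − 455/7900)·2.723/455 = 0.00563993
Relative efficiency = V_srs / V_st = 0.00563993/0.00387309 = 1.4562

RE ≈ 1.456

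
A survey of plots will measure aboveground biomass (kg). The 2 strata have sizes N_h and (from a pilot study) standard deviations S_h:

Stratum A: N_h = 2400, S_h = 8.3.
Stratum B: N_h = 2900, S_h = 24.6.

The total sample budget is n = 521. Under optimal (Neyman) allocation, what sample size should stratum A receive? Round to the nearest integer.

Neyman allocation: n_h = n · N_h S_h / Σ N_i S_i, with n = 521.
  stratum A: N_h·S_h = 2400·8.3 = 19920.00
  stratum B: N_h·S_h = 2900·24.6 = 71340.00
Σ N_h S_h = 91260.00
n for stratum A = 521·19920.00/91260.00 = 113.723 → 114

114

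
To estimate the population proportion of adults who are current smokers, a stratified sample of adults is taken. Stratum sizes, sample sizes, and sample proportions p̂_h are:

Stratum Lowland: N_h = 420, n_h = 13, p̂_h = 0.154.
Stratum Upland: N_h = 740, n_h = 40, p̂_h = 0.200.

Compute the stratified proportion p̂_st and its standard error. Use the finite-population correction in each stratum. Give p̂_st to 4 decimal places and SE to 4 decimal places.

p̂_st ≈ 0.1833, SE ≈ 0.0544

N = 1160; stratum weights W_h = N_h/N.
p̂_st = Σ W_h p̂_h = (420·0.154 + 740·0.200)/1160 = 0.18334
V̂(p̂_st) = Σ W_h² (1 − n_h/N_h) p̂_h(1−p̂_h)/(n_h−1):
  stratum Lowland: (420/1160)²·(1 − 13/420)·0.154·0.846/12 = 0.00137923
  stratum Upland: (740/1160)²·(1 − 40/740)·0.200·0.800/39 = 0.00157932
V̂(p̂_st) = 0.00295855; SE = √V̂ = 0.0543925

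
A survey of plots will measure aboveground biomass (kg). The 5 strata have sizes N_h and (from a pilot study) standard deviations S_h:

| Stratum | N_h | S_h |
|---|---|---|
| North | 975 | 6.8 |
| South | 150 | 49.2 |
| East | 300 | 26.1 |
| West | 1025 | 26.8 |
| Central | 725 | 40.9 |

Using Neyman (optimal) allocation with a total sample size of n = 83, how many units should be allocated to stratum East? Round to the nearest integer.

8

Neyman allocation: n_h = n · N_h S_h / Σ N_i S_i, with n = 83.
  stratum North: N_h·S_h = 975·6.8 = 6630.00
  stratum South: N_h·S_h = 150·49.2 = 7380.00
  stratum East: N_h·S_h = 300·26.1 = 7830.00
  stratum West: N_h·S_h = 1025·26.8 = 27470.00
  stratum Central: N_h·S_h = 725·40.9 = 29652.50
Σ N_h S_h = 78962.50
n for stratum East = 83·7830.00/78962.50 = 8.230 → 8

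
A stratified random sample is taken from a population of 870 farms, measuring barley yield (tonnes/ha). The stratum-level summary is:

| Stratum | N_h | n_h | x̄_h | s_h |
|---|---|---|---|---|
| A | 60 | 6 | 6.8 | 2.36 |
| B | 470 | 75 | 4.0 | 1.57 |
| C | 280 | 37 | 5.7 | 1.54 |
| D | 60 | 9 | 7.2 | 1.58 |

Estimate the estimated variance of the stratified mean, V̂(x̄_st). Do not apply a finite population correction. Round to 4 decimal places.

V̂(x̄_st) = Σ W_h² s_h²/n_h, with W_h = N_h/N and N = 870:
  stratum A: (60/870)²·2.36²/6 = 0.00441506
  stratum B: (470/870)²·1.57²/75 = 0.00959169
  stratum C: (280/870)²·1.54²/37 = 0.00663922
  stratum D: (60/870)²·1.58²/9 = 0.00131928
V̂(x̄_st) = 0.0219653

V̂(x̄_st) ≈ 0.0220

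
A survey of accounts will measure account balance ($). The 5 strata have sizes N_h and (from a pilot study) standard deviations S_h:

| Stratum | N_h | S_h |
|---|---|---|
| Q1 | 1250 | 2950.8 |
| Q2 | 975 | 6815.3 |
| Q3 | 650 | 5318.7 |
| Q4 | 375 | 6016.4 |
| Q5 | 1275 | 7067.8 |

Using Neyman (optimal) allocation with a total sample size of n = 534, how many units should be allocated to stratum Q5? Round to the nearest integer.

Neyman allocation: n_h = n · N_h S_h / Σ N_i S_i, with n = 534.
  stratum Q1: N_h·S_h = 1250·2950.8 = 3688500.00
  stratum Q2: N_h·S_h = 975·6815.3 = 6644917.50
  stratum Q3: N_h·S_h = 650·5318.7 = 3457155.00
  stratum Q4: N_h·S_h = 375·6016.4 = 2256150.00
  stratum Q5: N_h·S_h = 1275·7067.8 = 9011445.00
Σ N_h S_h = 25058167.50
n for stratum Q5 = 534·9011445.00/25058167.50 = 192.038 → 192

192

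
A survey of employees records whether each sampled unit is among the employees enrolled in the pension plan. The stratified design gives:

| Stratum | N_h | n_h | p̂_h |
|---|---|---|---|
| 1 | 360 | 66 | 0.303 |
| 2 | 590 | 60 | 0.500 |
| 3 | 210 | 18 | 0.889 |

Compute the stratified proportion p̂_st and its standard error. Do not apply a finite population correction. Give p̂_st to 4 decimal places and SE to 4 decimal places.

N = 1160; stratum weights W_h = N_h/N.
p̂_st = Σ W_h p̂_h = (360·0.303 + 590·0.500 + 210·0.889)/1160 = 0.50928
V̂(p̂_st) = Σ W_h² p̂_h(1−p̂_h)/(n_h−1):
  stratum 1: (360/1160)²·0.303·0.697/65 = 0.000312933
  stratum 2: (590/1160)²·0.500·0.500/59 = 0.00109617
  stratum 3: (210/1160)²·0.889·0.111/17 = 0.000190239
V̂(p̂_st) = 0.00159934; SE = √V̂ = 0.0399917

p̂_st ≈ 0.5093, SE ≈ 0.0400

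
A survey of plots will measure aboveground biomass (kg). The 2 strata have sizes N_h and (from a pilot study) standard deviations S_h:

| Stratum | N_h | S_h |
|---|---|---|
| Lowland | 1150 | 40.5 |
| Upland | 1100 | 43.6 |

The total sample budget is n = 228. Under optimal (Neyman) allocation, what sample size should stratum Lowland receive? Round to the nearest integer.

112

Neyman allocation: n_h = n · N_h S_h / Σ N_i S_i, with n = 228.
  stratum Lowland: N_h·S_h = 1150·40.5 = 46575.00
  stratum Upland: N_h·S_h = 1100·43.6 = 47960.00
Σ N_h S_h = 94535.00
n for stratum Lowland = 228·46575.00/94535.00 = 112.330 → 112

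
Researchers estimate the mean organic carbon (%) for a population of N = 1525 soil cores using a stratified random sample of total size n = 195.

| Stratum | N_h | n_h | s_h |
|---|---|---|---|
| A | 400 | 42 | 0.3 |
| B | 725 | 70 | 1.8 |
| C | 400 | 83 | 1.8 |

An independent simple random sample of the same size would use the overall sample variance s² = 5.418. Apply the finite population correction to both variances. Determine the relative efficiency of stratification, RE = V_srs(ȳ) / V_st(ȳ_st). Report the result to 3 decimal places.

RE ≈ 2.069

V̂(ȳ_st) = Σ W_h² (1 − n_h/N_h) s_h²/n_h, with W_h = N_h/N and N = 1525:
  stratum A: (400/1525)²·(1 − 42/400)·0.3²/42 = 0.000131946
  stratum B: (725/1525)²·(1 − 70/725)·1.8²/70 = 0.00945119
  stratum C: (400/1525)²·(1 − 83/400)·1.8²/83 = 0.00212837
V_st = 0.0117115
V_srs = (1 − 195/1525)·5.418/195 = 0.0242318
Relative efficiency = V_srs / V_st = 0.0242318/0.0117115 = 2.0691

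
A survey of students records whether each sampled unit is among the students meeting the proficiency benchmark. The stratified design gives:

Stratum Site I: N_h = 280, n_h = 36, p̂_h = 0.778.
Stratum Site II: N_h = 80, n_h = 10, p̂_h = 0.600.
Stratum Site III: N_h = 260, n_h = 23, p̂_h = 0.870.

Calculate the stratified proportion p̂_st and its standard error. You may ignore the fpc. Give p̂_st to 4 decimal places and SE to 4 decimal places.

N = 620; stratum weights W_h = N_h/N.
p̂_st = Σ W_h p̂_h = (280·0.778 + 80·0.600 + 260·0.870)/620 = 0.79361
V̂(p̂_st) = Σ W_h² p̂_h(1−p̂_h)/(n_h−1):
  stratum Site I: (280/620)²·0.778·0.222/35 = 0.00100646
  stratum Site II: (80/620)²·0.600·0.400/9 = 0.000443982
  stratum Site III: (260/620)²·0.870·0.130/22 = 0.000904072
V̂(p̂_st) = 0.00235452; SE = √V̂ = 0.0485234

p̂_st ≈ 0.7936, SE ≈ 0.0485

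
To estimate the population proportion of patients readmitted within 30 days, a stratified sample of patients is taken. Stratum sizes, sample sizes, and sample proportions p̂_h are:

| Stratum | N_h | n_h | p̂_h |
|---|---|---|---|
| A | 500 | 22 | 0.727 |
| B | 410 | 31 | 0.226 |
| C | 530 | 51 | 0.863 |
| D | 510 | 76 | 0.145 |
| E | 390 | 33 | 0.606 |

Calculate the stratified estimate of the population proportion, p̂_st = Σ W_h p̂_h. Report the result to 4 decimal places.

N = 2340; stratum weights W_h = N_h/N.
p̂_st = Σ W_h p̂_h = (500·0.727 + 410·0.226 + 530·0.863 + 510·0.145 + 390·0.606)/2340 = 0.52301

p̂_st ≈ 0.5230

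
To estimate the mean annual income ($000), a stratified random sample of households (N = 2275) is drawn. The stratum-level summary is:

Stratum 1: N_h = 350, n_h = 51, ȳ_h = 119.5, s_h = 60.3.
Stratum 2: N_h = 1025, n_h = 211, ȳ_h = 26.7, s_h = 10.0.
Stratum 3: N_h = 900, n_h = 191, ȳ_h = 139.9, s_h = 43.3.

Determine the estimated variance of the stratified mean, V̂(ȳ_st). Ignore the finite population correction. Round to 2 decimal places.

V̂(ȳ_st) = Σ W_h² s_h²/n_h, with W_h = N_h/N and N = 2275:
  stratum 1: (350/2275)²·60.3²/51 = 1.68748
  stratum 2: (1025/2275)²·10.0²/211 = 0.0962061
  stratum 3: (900/2275)²·43.3²/191 = 1.53626
V̂(ȳ_st) = 3.31994

V̂(ȳ_st) ≈ 3.32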